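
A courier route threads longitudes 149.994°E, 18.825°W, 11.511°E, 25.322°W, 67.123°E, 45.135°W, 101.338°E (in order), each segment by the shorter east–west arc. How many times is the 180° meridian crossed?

Leg 1: +149.994° → -18.825°, shortest Δλ = -168.819° (west) — does not cross 180°.
Leg 2: -18.825° → +11.511°, shortest Δλ = 30.336° (east) — does not cross 180°.
Leg 3: +11.511° → -25.322°, shortest Δλ = -36.833° (west) — does not cross 180°.
Leg 4: -25.322° → +67.123°, shortest Δλ = 92.445° (east) — does not cross 180°.
Leg 5: +67.123° → -45.135°, shortest Δλ = -112.258° (west) — does not cross 180°.
Leg 6: -45.135° → +101.338°, shortest Δλ = 146.473° (east) — does not cross 180°.
Total crossings: 0.

0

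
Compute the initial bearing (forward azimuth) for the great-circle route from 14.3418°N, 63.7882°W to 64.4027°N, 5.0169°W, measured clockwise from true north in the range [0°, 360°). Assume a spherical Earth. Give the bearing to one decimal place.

24.3°

Δλ = -5.0169 − -63.7882 = 58.7713°.
θ = atan2( sin Δλ · cos φ₂ , cos φ₁ · sin φ₂ − sin φ₁ · cos φ₂ · cos Δλ )
  = atan2(0.36944, 0.81826) = 24.299° → normalised to [0°, 360°): 24.299°.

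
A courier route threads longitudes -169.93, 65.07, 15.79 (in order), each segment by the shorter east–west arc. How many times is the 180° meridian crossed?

1

Leg 1: -169.93° → +65.07°, shortest Δλ = -125.0° (west) — crosses 180°.
Leg 2: +65.07° → +15.79°, shortest Δλ = -49.28° (west) — does not cross 180°.
Total crossings: 1.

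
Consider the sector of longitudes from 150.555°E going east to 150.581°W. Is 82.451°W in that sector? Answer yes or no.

Band width going east from +150.555° to -150.581°: ((-150.581 − 150.555) mod 360) = 58.864°.
Offset of -82.451° east of the west edge: ((-82.451 − 150.555) mod 360) = 126.994°.
126.994° > 58.864° ⇒ outside.

No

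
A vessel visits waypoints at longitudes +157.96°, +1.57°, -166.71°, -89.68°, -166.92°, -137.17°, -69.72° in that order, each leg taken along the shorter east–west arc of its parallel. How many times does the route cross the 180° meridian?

Leg 1: +157.96° → +1.57°, shortest Δλ = -156.39° (west) — does not cross 180°.
Leg 2: +1.57° → -166.71°, shortest Δλ = -168.28° (west) — does not cross 180°.
Leg 3: -166.71° → -89.68°, shortest Δλ = 77.03° (east) — does not cross 180°.
Leg 4: -89.68° → -166.92°, shortest Δλ = -77.24° (west) — does not cross 180°.
Leg 5: -166.92° → -137.17°, shortest Δλ = 29.75° (east) — does not cross 180°.
Leg 6: -137.17° → -69.72°, shortest Δλ = 67.45° (east) — does not cross 180°.
Total crossings: 0.

0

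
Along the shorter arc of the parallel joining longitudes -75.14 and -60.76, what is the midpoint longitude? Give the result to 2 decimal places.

-67.95°

Signed shortest Δλ from -75.14° to -60.76° is +14.38°.
Midpoint longitude = -75.14° + (+14.38°)/2 = -75.14° + 7.19° = -67.95°.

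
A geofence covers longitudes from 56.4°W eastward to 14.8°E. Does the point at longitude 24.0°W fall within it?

Band width going east from -56.4° to +14.8°: ((14.8 − -56.4) mod 360) = 71.2°.
Offset of -24.0° east of the west edge: ((-24.0 − -56.4) mod 360) = 32.4°.
32.4° ≤ 71.2° ⇒ inside.

Yes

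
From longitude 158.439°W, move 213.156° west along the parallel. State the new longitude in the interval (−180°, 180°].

Start at -158.439°; shift −213.156° → -371.595°.
-371.595° lies outside (−180°, 180°]; add 360° → -11.595°.

11.595°W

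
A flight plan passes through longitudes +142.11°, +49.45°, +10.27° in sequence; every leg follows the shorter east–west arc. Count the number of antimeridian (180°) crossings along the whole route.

Leg 1: +142.11° → +49.45°, shortest Δλ = -92.66° (west) — does not cross 180°.
Leg 2: +49.45° → +10.27°, shortest Δλ = -39.18° (west) — does not cross 180°.
Total crossings: 0.

0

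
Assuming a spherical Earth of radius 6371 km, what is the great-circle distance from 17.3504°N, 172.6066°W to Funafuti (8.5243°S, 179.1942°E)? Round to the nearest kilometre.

Δλ = 179.1942 − -172.6066 = 351.8008°; wrapped into (−180°, 180°]: -8.1992°.
Δφ = -8.5243 − 17.3504 = -25.8747°.
a = sin²(Δφ/2) + cos φ₁ · cos φ₂ · sin²(Δλ/2) = 0.054949.
c = 2·atan2(√a, √(1−a)) = 0.47323 rad → d = 6371·c ≈ 3014.94 km.

3015 km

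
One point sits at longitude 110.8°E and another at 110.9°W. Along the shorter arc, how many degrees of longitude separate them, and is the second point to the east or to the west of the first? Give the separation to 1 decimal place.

138.3° east

Raw difference: -110.9 − 110.8 = -221.7°.
Normalise into (−180°, 180°]: -221.7° + 360° = 138.3°.
Positive ⇒ the second point lies to the east; separation 138.3°.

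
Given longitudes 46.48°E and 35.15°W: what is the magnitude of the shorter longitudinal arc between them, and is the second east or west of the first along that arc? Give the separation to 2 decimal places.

Raw difference: -35.15 − 46.48 = -81.63°.
Normalise into (−180°, 180°]: -81.63° stays -81.63°.
Negative ⇒ the second point lies to the west; separation 81.63°.

81.63° west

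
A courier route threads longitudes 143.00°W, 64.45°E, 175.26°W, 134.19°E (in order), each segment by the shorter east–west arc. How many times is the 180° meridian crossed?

Leg 1: -143.00° → +64.45°, shortest Δλ = -152.55° (west) — crosses 180°.
Leg 2: +64.45° → -175.26°, shortest Δλ = 120.29° (east) — crosses 180°.
Leg 3: -175.26° → +134.19°, shortest Δλ = -50.55° (west) — crosses 180°.
Total crossings: 3.

3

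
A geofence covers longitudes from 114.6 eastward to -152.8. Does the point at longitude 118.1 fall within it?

Yes

Band width going east from +114.6° to -152.8°: ((-152.8 − 114.6) mod 360) = 92.6°.
Offset of +118.1° east of the west edge: ((118.1 − 114.6) mod 360) = 3.5°.
3.5° ≤ 92.6° ⇒ inside.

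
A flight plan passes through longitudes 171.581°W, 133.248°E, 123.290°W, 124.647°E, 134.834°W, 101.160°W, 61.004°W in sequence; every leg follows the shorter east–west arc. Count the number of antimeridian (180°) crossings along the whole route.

Leg 1: -171.581° → +133.248°, shortest Δλ = -55.171° (west) — crosses 180°.
Leg 2: +133.248° → -123.290°, shortest Δλ = 103.462° (east) — crosses 180°.
Leg 3: -123.290° → +124.647°, shortest Δλ = -112.063° (west) — crosses 180°.
Leg 4: +124.647° → -134.834°, shortest Δλ = 100.519° (east) — crosses 180°.
Leg 5: -134.834° → -101.160°, shortest Δλ = 33.674° (east) — does not cross 180°.
Leg 6: -101.160° → -61.004°, shortest Δλ = 40.156° (east) — does not cross 180°.
Total crossings: 4.

4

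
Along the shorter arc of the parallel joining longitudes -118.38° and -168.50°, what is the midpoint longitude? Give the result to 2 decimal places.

-143.44°

Signed shortest Δλ from -118.38° to -168.50° is -50.12°.
Midpoint longitude = -118.38° + (-50.12°)/2 = -118.38° − 25.06° = -143.44°.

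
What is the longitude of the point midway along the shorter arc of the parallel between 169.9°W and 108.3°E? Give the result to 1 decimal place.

Signed shortest Δλ from -169.9° to +108.3° is -81.8°.
Midpoint longitude = -169.9° + (-81.8°)/2 = -169.9° − 40.9° = -210.8°.
Normalise into (−180°, 180°]: +149.2°.
(The naïve average (-169.9 + +108.3)/2 = -30.8° is on the wrong side of the globe.)

149.2°E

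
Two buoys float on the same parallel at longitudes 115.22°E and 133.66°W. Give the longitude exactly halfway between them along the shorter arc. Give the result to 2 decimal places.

Signed shortest Δλ from +115.22° to -133.66° is +111.12°.
Midpoint longitude = +115.22° + (+111.12°)/2 = +115.22° + 55.56° = +170.78°.
(The naïve average (+115.22 + -133.66)/2 = -9.22° is on the wrong side of the globe.)

170.78°E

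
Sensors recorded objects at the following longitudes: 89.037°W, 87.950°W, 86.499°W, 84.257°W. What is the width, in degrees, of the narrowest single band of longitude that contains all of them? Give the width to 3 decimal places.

Sort the longitudes: -89.037°, -87.950°, -86.499°, -84.257°.
Eastward gaps between consecutive values (wrapping around): 1.087°, 1.451°, 2.242°, 355.220°.
Largest gap = 355.220° ⇒ minimal covering band is its complement: 360° − 355.220° = 4.780°.
Band runs from -89.037° eastward to -84.257°.

4.780°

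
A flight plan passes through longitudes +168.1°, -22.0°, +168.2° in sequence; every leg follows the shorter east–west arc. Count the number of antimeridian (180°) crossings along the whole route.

Leg 1: +168.1° → -22.0°, shortest Δλ = 169.9° (east) — crosses 180°.
Leg 2: -22.0° → +168.2°, shortest Δλ = -169.8° (west) — crosses 180°.
Total crossings: 2.

2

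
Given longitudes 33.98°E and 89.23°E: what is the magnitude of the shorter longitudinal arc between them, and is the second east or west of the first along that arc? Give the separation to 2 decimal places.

55.25° east

Raw difference: 89.23 − 33.98 = 55.25°.
Normalise into (−180°, 180°]: 55.25° stays 55.25°.
Positive ⇒ the second point lies to the east; separation 55.25°.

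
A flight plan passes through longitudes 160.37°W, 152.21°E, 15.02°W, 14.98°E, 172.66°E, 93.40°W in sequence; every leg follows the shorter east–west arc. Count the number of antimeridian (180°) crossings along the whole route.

Leg 1: -160.37° → +152.21°, shortest Δλ = -47.42° (west) — crosses 180°.
Leg 2: +152.21° → -15.02°, shortest Δλ = -167.23° (west) — does not cross 180°.
Leg 3: -15.02° → +14.98°, shortest Δλ = 30.0° (east) — does not cross 180°.
Leg 4: +14.98° → +172.66°, shortest Δλ = 157.68° (east) — does not cross 180°.
Leg 5: +172.66° → -93.40°, shortest Δλ = 93.94° (east) — crosses 180°.
Total crossings: 2.

2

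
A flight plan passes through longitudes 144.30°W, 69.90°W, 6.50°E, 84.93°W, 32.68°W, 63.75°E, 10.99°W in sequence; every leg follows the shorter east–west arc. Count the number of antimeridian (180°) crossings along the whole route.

Leg 1: -144.30° → -69.90°, shortest Δλ = 74.4° (east) — does not cross 180°.
Leg 2: -69.90° → +6.50°, shortest Δλ = 76.4° (east) — does not cross 180°.
Leg 3: +6.50° → -84.93°, shortest Δλ = -91.43° (west) — does not cross 180°.
Leg 4: -84.93° → -32.68°, shortest Δλ = 52.25° (east) — does not cross 180°.
Leg 5: -32.68° → +63.75°, shortest Δλ = 96.43° (east) — does not cross 180°.
Leg 6: +63.75° → -10.99°, shortest Δλ = -74.74° (west) — does not cross 180°.
Total crossings: 0.

0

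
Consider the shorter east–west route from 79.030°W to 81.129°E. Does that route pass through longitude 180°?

Signed shortest Δλ = ((81.129 − -79.030 + 180) mod 360) − 180 = 160.159°.
Going east by 160.159° from -79.030° reaches +81.129° without touching 180°.

No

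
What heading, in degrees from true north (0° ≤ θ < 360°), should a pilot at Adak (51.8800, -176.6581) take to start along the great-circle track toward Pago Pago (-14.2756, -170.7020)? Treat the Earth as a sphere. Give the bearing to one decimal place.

Δλ = -170.7020 − -176.6581 = 5.9561°.
θ = atan2( sin Δλ · cos φ₂ , cos φ₁ · sin φ₂ − sin φ₁ · cos φ₂ · cos Δλ )
  = atan2(0.10056, -0.91053) = 173.698° → normalised to [0°, 360°): 173.698°.

173.7°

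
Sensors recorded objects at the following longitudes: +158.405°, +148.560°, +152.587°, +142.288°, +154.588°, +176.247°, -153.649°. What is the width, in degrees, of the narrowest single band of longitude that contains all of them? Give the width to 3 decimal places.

64.063°

Sort the longitudes: -153.649°, +142.288°, +148.560°, +152.587°, +154.588°, +158.405°, +176.247°.
Eastward gaps between consecutive values (wrapping around): 295.937°, 6.272°, 4.027°, 2.001°, 3.817°, 17.842°, 30.104°.
Largest gap = 295.937° ⇒ minimal covering band is its complement: 360° − 295.937° = 64.063°.
Band runs from +142.288° eastward to -153.649°, crossing the antimeridian.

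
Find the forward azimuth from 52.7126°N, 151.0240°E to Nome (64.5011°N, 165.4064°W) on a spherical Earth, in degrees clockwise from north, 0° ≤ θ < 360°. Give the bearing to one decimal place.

44.8°

Δλ = -165.4064 − 151.0240 = -316.4304°; wrapped into (−180°, 180°]: 43.5696°.
θ = atan2( sin Δλ · cos φ₂ , cos φ₁ · sin φ₂ − sin φ₁ · cos φ₂ · cos Δλ )
  = atan2(0.29671, 0.29865) = 44.814° → normalised to [0°, 360°): 44.814°.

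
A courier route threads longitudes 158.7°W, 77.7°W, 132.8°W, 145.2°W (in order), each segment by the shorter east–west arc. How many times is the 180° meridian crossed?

0

Leg 1: -158.7° → -77.7°, shortest Δλ = 81.0° (east) — does not cross 180°.
Leg 2: -77.7° → -132.8°, shortest Δλ = -55.1° (west) — does not cross 180°.
Leg 3: -132.8° → -145.2°, shortest Δλ = -12.4° (west) — does not cross 180°.
Total crossings: 0.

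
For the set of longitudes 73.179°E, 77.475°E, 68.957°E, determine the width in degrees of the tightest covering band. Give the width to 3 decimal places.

8.518°

Sort the longitudes: +68.957°, +73.179°, +77.475°.
Eastward gaps between consecutive values (wrapping around): 4.222°, 4.296°, 351.482°.
Largest gap = 351.482° ⇒ minimal covering band is its complement: 360° − 351.482° = 8.518°.
Band runs from +68.957° eastward to +77.475°.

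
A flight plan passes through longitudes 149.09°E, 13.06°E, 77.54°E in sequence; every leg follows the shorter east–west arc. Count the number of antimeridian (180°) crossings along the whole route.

0

Leg 1: +149.09° → +13.06°, shortest Δλ = -136.03° (west) — does not cross 180°.
Leg 2: +13.06° → +77.54°, shortest Δλ = 64.48° (east) — does not cross 180°.
Total crossings: 0.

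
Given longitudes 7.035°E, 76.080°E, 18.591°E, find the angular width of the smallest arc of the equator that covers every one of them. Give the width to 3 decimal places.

Sort the longitudes: +7.035°, +18.591°, +76.080°.
Eastward gaps between consecutive values (wrapping around): 11.556°, 57.489°, 290.955°.
Largest gap = 290.955° ⇒ minimal covering band is its complement: 360° − 290.955° = 69.045°.
Band runs from +7.035° eastward to +76.080°.

69.045°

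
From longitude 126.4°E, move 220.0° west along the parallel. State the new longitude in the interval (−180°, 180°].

93.6°W

Start at +126.4°; shift −220.0° → -93.6°.
-93.6° already lies in (−180°, 180°].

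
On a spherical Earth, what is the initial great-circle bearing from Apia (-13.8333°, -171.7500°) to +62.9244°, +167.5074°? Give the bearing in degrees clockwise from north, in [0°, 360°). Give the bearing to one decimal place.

Δλ = 167.5074 − -171.7500 = 339.2574°; wrapped into (−180°, 180°]: -20.7426°.
θ = atan2( sin Δλ · cos φ₂ , cos φ₁ · sin φ₂ − sin φ₁ · cos φ₂ · cos Δλ )
  = atan2(-0.16121, 0.96636) = -9.471° → normalised to [0°, 360°): 350.529°.

350.5°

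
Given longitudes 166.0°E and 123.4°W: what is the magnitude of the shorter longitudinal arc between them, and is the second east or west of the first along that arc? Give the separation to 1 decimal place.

70.6° east

Raw difference: -123.4 − 166.0 = -289.4°.
Normalise into (−180°, 180°]: -289.4° + 360° = 70.6°.
Positive ⇒ the second point lies to the east; separation 70.6°.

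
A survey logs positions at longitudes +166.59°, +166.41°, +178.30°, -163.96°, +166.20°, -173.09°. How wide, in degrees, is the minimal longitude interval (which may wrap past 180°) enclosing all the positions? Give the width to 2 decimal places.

Sort the longitudes: -173.09°, -163.96°, +166.20°, +166.41°, +166.59°, +178.30°.
Eastward gaps between consecutive values (wrapping around): 9.13°, 330.16°, 0.21°, 0.18°, 11.71°, 8.61°.
Largest gap = 330.16° ⇒ minimal covering band is its complement: 360° − 330.16° = 29.84°.
Band runs from +166.20° eastward to -163.96°, crossing the antimeridian.

29.84°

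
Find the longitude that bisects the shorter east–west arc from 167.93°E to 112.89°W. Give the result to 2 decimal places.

152.48°W

Signed shortest Δλ from +167.93° to -112.89° is +79.18°.
Midpoint longitude = +167.93° + (+79.18°)/2 = +167.93° + 39.59° = +207.52°.
Normalise into (−180°, 180°]: -152.48°.
(The naïve average (+167.93 + -112.89)/2 = 27.52° is on the wrong side of the globe.)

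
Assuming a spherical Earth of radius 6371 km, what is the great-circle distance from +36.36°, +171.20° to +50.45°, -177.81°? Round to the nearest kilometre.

1796 km

Δλ = -177.81 − 171.20 = -349.01°; wrapped into (−180°, 180°]: 10.99°.
Δφ = 50.45 − 36.36 = 14.09°.
a = sin²(Δφ/2) + cos φ₁ · cos φ₂ · sin²(Δλ/2) = 0.019745.
c = 2·atan2(√a, √(1−a)) = 0.28197 rad → d = 6371·c ≈ 1796.40 km.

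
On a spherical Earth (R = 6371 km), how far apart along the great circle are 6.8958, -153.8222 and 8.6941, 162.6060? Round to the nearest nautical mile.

Δλ = 162.6060 − -153.8222 = 316.4282°; wrapped into (−180°, 180°]: -43.5718°.
Δφ = 8.6941 − 6.8958 = 1.7983°.
a = sin²(Δφ/2) + cos φ₁ · cos φ₂ · sin²(Δλ/2) = 0.135423.
c = 2·atan2(√a, √(1−a)) = 0.75371 rad → d = 6371·c ≈ 4801.89 km ≈ 2592.82 nmi.

2593 nmi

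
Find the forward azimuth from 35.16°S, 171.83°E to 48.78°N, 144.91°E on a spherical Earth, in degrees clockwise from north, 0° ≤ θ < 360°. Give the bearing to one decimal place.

342.6°

Δλ = 144.91 − 171.83 = -26.92°.
θ = atan2( sin Δλ · cos φ₂ , cos φ₁ · sin φ₂ − sin φ₁ · cos φ₂ · cos Δλ )
  = atan2(-0.29834, 0.95329) = -17.378° → normalised to [0°, 360°): 342.622°.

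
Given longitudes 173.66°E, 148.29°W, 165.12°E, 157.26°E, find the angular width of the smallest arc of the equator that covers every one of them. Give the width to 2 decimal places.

Sort the longitudes: -148.29°, +157.26°, +165.12°, +173.66°.
Eastward gaps between consecutive values (wrapping around): 305.55°, 7.86°, 8.54°, 38.05°.
Largest gap = 305.55° ⇒ minimal covering band is its complement: 360° − 305.55° = 54.45°.
Band runs from +157.26° eastward to -148.29°, crossing the antimeridian.

54.45°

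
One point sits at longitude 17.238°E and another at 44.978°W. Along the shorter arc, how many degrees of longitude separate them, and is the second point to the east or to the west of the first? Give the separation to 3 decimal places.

Raw difference: -44.978 − 17.238 = -62.216°.
Normalise into (−180°, 180°]: -62.216° stays -62.216°.
Negative ⇒ the second point lies to the west; separation 62.216°.

62.216° west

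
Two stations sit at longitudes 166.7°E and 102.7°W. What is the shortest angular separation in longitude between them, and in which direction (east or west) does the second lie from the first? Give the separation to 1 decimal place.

Raw difference: -102.7 − 166.7 = -269.4°.
Normalise into (−180°, 180°]: -269.4° + 360° = 90.6°.
Positive ⇒ the second point lies to the east; separation 90.6°.

90.6° east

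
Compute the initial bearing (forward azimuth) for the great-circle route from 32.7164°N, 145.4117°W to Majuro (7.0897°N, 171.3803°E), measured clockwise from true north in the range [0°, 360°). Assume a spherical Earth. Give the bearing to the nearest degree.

247°

Δλ = 171.3803 − -145.4117 = 316.7920°; wrapped into (−180°, 180°]: -43.2080°.
θ = atan2( sin Δλ · cos φ₂ , cos φ₁ · sin φ₂ − sin φ₁ · cos φ₂ · cos Δλ )
  = atan2(-0.67941, -0.28709) = -112.907° → normalised to [0°, 360°): 247.093°.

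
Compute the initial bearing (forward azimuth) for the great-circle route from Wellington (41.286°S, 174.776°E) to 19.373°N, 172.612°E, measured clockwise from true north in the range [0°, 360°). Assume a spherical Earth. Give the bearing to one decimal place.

357.7°

Δλ = 172.612 − 174.776 = -2.164°.
θ = atan2( sin Δλ · cos φ₂ , cos φ₁ · sin φ₂ − sin φ₁ · cos φ₂ · cos Δλ )
  = atan2(-0.03562, 0.87127) = -2.341° → normalised to [0°, 360°): 357.659°.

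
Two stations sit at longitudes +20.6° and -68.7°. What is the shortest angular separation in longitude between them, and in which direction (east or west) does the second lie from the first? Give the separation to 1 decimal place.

Raw difference: -68.7 − 20.6 = -89.3°.
Normalise into (−180°, 180°]: -89.3° stays -89.3°.
Negative ⇒ the second point lies to the west; separation 89.3°.

89.3° west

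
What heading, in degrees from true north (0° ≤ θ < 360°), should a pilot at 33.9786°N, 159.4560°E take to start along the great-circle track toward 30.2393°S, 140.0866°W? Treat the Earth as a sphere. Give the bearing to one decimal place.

131.1°

Δλ = -140.0866 − 159.4560 = -299.5426°; wrapped into (−180°, 180°]: 60.4574°.
θ = atan2( sin Δλ · cos φ₂ , cos φ₁ · sin φ₂ − sin φ₁ · cos φ₂ · cos Δλ )
  = atan2(0.75161, -0.65569) = 131.101° → normalised to [0°, 360°): 131.101°.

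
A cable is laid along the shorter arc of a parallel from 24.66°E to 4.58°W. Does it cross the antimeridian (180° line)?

No

Signed shortest Δλ = ((-4.58 − 24.66 + 180) mod 360) − 180 = -29.24°.
Going west by 29.24° from +24.66° reaches -4.58° without touching 180°.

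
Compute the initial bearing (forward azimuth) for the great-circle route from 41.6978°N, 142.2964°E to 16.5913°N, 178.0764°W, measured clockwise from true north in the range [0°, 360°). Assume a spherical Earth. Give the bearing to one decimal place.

114.4°

Δλ = -178.0764 − 142.2964 = -320.3728°; wrapped into (−180°, 180°]: 39.6272°.
θ = atan2( sin Δλ · cos φ₂ , cos φ₁ · sin φ₂ − sin φ₁ · cos φ₂ · cos Δλ )
  = atan2(0.61124, -0.27781) = 114.442° → normalised to [0°, 360°): 114.442°.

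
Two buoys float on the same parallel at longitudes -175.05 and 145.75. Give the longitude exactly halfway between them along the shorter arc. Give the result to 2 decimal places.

+165.35°

Signed shortest Δλ from -175.05° to +145.75° is -39.20°.
Midpoint longitude = -175.05° + (-39.20°)/2 = -175.05° − 19.60° = -194.65°.
Normalise into (−180°, 180°]: +165.35°.
(The naïve average (-175.05 + +145.75)/2 = -14.65° is on the wrong side of the globe.)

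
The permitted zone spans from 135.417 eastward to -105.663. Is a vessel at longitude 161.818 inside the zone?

Yes

Band width going east from +135.417° to -105.663°: ((-105.663 − 135.417) mod 360) = 118.920°.
Offset of +161.818° east of the west edge: ((161.818 − 135.417) mod 360) = 26.401°.
26.401° ≤ 118.920° ⇒ inside.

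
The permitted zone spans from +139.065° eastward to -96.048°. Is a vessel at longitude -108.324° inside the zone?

Yes

Band width going east from +139.065° to -96.048°: ((-96.048 − 139.065) mod 360) = 124.887°.
Offset of -108.324° east of the west edge: ((-108.324 − 139.065) mod 360) = 112.611°.
112.611° ≤ 124.887° ⇒ inside.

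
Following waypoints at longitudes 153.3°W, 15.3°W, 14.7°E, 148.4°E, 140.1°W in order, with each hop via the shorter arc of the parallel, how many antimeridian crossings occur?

Leg 1: -153.3° → -15.3°, shortest Δλ = 138.0° (east) — does not cross 180°.
Leg 2: -15.3° → +14.7°, shortest Δλ = 30.0° (east) — does not cross 180°.
Leg 3: +14.7° → +148.4°, shortest Δλ = 133.7° (east) — does not cross 180°.
Leg 4: +148.4° → -140.1°, shortest Δλ = 71.5° (east) — crosses 180°.
Total crossings: 1.

1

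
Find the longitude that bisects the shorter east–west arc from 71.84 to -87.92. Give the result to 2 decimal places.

Signed shortest Δλ from +71.84° to -87.92° is -159.76°.
Midpoint longitude = +71.84° + (-159.76°)/2 = +71.84° − 79.88° = -8.04°.

-8.04°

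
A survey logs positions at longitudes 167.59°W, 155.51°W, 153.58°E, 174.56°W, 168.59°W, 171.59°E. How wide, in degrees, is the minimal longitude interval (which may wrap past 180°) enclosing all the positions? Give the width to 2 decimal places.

Sort the longitudes: -174.56°, -168.59°, -167.59°, -155.51°, +153.58°, +171.59°.
Eastward gaps between consecutive values (wrapping around): 5.97°, 1.00°, 12.08°, 309.09°, 18.01°, 13.85°.
Largest gap = 309.09° ⇒ minimal covering band is its complement: 360° − 309.09° = 50.91°.
Band runs from +153.58° eastward to -155.51°, crossing the antimeridian.

50.91°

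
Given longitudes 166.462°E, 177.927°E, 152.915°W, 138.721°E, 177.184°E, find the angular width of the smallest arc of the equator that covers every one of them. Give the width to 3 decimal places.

68.364°

Sort the longitudes: -152.915°, +138.721°, +166.462°, +177.184°, +177.927°.
Eastward gaps between consecutive values (wrapping around): 291.636°, 27.741°, 10.722°, 0.743°, 29.158°.
Largest gap = 291.636° ⇒ minimal covering band is its complement: 360° − 291.636° = 68.364°.
Band runs from +138.721° eastward to -152.915°, crossing the antimeridian.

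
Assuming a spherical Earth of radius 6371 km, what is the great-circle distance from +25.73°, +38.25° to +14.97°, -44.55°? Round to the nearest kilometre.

Δλ = -44.55 − 38.25 = -82.80°.
Δφ = 14.97 − 25.73 = -10.76°.
a = sin²(Δφ/2) + cos φ₁ · cos φ₂ · sin²(Δλ/2) = 0.389392.
c = 2·atan2(√a, √(1−a)) = 1.34773 rad → d = 6371·c ≈ 8586.42 km.

8586 km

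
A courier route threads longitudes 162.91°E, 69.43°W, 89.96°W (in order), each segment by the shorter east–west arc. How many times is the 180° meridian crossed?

1

Leg 1: +162.91° → -69.43°, shortest Δλ = 127.66° (east) — crosses 180°.
Leg 2: -69.43° → -89.96°, shortest Δλ = -20.53° (west) — does not cross 180°.
Total crossings: 1.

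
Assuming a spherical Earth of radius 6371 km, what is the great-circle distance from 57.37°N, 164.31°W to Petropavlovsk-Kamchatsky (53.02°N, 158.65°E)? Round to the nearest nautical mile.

1279 nmi

Δλ = 158.65 − -164.31 = 322.96°; wrapped into (−180°, 180°]: -37.04°.
Δφ = 53.02 − 57.37 = -4.35°.
a = sin²(Δφ/2) + cos φ₁ · cos φ₂ · sin²(Δλ/2) = 0.034165.
c = 2·atan2(√a, √(1−a)) = 0.37182 rad → d = 6371·c ≈ 2368.84 km ≈ 1279.07 nmi.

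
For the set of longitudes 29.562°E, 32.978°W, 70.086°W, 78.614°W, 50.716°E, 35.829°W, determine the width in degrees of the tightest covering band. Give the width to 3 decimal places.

Sort the longitudes: -78.614°, -70.086°, -35.829°, -32.978°, +29.562°, +50.716°.
Eastward gaps between consecutive values (wrapping around): 8.528°, 34.257°, 2.851°, 62.540°, 21.154°, 230.670°.
Largest gap = 230.670° ⇒ minimal covering band is its complement: 360° − 230.670° = 129.330°.
Band runs from -78.614° eastward to +50.716°.

129.330°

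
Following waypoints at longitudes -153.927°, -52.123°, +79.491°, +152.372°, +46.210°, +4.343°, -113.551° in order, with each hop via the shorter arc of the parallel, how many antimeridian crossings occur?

0

Leg 1: -153.927° → -52.123°, shortest Δλ = 101.804° (east) — does not cross 180°.
Leg 2: -52.123° → +79.491°, shortest Δλ = 131.614° (east) — does not cross 180°.
Leg 3: +79.491° → +152.372°, shortest Δλ = 72.881° (east) — does not cross 180°.
Leg 4: +152.372° → +46.210°, shortest Δλ = -106.162° (west) — does not cross 180°.
Leg 5: +46.210° → +4.343°, shortest Δλ = -41.867° (west) — does not cross 180°.
Leg 6: +4.343° → -113.551°, shortest Δλ = -117.894° (west) — does not cross 180°.
Total crossings: 0.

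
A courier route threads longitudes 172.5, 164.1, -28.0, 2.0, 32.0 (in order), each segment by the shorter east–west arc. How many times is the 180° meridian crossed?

Leg 1: +172.5° → +164.1°, shortest Δλ = -8.4° (west) — does not cross 180°.
Leg 2: +164.1° → -28.0°, shortest Δλ = 167.9° (east) — crosses 180°.
Leg 3: -28.0° → +2.0°, shortest Δλ = 30.0° (east) — does not cross 180°.
Leg 4: +2.0° → +32.0°, shortest Δλ = 30.0° (east) — does not cross 180°.
Total crossings: 1.

1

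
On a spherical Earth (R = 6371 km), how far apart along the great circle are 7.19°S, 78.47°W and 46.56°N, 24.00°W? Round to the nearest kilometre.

Δλ = -24.00 − -78.47 = 54.47°.
Δφ = 46.56 − -7.19 = 53.75°.
a = sin²(Δφ/2) + cos φ₁ · cos φ₂ · sin²(Δλ/2) = 0.347219.
c = 2·atan2(√a, √(1−a)) = 1.26027 rad → d = 6371·c ≈ 8029.17 km.

8029 km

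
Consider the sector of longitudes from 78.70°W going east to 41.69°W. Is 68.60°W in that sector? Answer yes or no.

Yes

Band width going east from -78.70° to -41.69°: ((-41.69 − -78.70) mod 360) = 37.01°.
Offset of -68.60° east of the west edge: ((-68.60 − -78.70) mod 360) = 10.10°.
10.10° ≤ 37.01° ⇒ inside.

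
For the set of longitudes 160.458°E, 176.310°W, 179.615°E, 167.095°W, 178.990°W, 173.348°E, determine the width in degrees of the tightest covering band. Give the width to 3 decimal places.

32.447°

Sort the longitudes: -178.990°, -176.310°, -167.095°, +160.458°, +173.348°, +179.615°.
Eastward gaps between consecutive values (wrapping around): 2.680°, 9.215°, 327.553°, 12.890°, 6.267°, 1.395°.
Largest gap = 327.553° ⇒ minimal covering band is its complement: 360° − 327.553° = 32.447°.
Band runs from +160.458° eastward to -167.095°, crossing the antimeridian.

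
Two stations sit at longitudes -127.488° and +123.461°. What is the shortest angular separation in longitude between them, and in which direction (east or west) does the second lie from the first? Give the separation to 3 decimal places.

109.051° west

Raw difference: 123.461 − -127.488 = 250.949°.
Normalise into (−180°, 180°]: 250.949° − 360° = -109.051°.
Negative ⇒ the second point lies to the west; separation 109.051°.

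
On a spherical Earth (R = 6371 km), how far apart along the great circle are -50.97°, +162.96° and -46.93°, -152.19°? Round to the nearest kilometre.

Δλ = -152.19 − 162.96 = -315.15°; wrapped into (−180°, 180°]: 44.85°.
Δφ = -46.93 − -50.97 = 4.04°.
a = sin²(Δφ/2) + cos φ₁ · cos φ₂ · sin²(Δλ/2) = 0.063822.
c = 2·atan2(√a, √(1−a)) = 0.51080 rad → d = 6371·c ≈ 3254.28 km.

3254 km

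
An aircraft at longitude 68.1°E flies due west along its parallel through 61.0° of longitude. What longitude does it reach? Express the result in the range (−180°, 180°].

7.1°E

Start at +68.1°; shift −61.0° → +7.1°.
+7.1° already lies in (−180°, 180°].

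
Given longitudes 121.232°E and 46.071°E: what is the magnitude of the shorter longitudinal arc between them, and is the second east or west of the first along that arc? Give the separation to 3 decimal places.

75.161° west

Raw difference: 46.071 − 121.232 = -75.161°.
Normalise into (−180°, 180°]: -75.161° stays -75.161°.
Negative ⇒ the second point lies to the west; separation 75.161°.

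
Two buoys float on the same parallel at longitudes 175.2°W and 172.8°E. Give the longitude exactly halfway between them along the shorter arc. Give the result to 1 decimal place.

178.8°E

Signed shortest Δλ from -175.2° to +172.8° is -12.0°.
Midpoint longitude = -175.2° + (-12.0°)/2 = -175.2° − 6.0° = -181.2°.
Normalise into (−180°, 180°]: +178.8°.
(The naïve average (-175.2 + +172.8)/2 = -1.2° is on the wrong side of the globe.)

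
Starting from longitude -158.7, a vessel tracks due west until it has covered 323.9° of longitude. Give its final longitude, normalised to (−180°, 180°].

Start at -158.7°; shift −323.9° → -482.6°.
-482.6° lies outside (−180°, 180°]; add 360° → -122.6°.

-122.6°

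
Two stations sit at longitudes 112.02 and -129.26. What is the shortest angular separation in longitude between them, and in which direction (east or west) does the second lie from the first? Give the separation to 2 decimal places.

118.72° east

Raw difference: -129.26 − 112.02 = -241.28°.
Normalise into (−180°, 180°]: -241.28° + 360° = 118.72°.
Positive ⇒ the second point lies to the east; separation 118.72°.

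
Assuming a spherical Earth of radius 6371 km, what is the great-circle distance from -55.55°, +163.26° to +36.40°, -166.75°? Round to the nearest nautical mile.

5731 nmi

Δλ = -166.75 − 163.26 = -330.01°; wrapped into (−180°, 180°]: 29.99°.
Δφ = 36.40 − -55.55 = 91.95°.
a = sin²(Δφ/2) + cos φ₁ · cos φ₂ · sin²(Δλ/2) = 0.547494.
c = 2·atan2(√a, √(1−a)) = 1.66593 rad → d = 6371·c ≈ 10613.63 km ≈ 5730.90 nmi.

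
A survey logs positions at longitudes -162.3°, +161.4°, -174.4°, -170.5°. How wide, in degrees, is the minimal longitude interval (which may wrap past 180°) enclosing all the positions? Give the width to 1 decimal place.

Sort the longitudes: -174.4°, -170.5°, -162.3°, +161.4°.
Eastward gaps between consecutive values (wrapping around): 3.9°, 8.2°, 323.7°, 24.2°.
Largest gap = 323.7° ⇒ minimal covering band is its complement: 360° − 323.7° = 36.3°.
Band runs from +161.4° eastward to -162.3°, crossing the antimeridian.

36.3°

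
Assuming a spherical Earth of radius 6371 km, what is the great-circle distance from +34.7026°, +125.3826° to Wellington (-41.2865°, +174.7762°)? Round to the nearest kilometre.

9839 km

Δλ = 174.7762 − 125.3826 = 49.3936°.
Δφ = -41.2865 − 34.7026 = -75.9891°.
a = sin²(Δφ/2) + cos φ₁ · cos φ₂ · sin²(Δλ/2) = 0.486789.
c = 2·atan2(√a, √(1−a)) = 1.54437 rad → d = 6371·c ≈ 9839.19 km.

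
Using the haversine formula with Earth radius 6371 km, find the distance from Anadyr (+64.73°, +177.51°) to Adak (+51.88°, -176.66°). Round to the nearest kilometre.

1467 km

Δλ = -176.66 − 177.51 = -354.17°; wrapped into (−180°, 180°]: 5.83°.
Δφ = 51.88 − 64.73 = -12.85°.
a = sin²(Δφ/2) + cos φ₁ · cos φ₂ · sin²(Δλ/2) = 0.013204.
c = 2·atan2(√a, √(1−a)) = 0.23032 rad → d = 6371·c ≈ 1467.39 km.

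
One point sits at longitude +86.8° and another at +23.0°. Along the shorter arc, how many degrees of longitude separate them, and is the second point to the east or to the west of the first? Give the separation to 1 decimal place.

Raw difference: 23.0 − 86.8 = -63.8°.
Normalise into (−180°, 180°]: -63.8° stays -63.8°.
Negative ⇒ the second point lies to the west; separation 63.8°.

63.8° west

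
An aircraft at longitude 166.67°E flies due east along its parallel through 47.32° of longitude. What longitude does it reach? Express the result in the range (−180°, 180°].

146.01°W

Start at +166.67°; shift +47.32° → +213.99°.
+213.99° lies outside (−180°, 180°]; subtract 360° → -146.01°.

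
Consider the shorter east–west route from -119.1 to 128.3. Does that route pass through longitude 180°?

Yes

Naïve |128.3 − -119.1| = 247.4° > 180°, so the shorter arc goes the other way round — across 180°.
Signed shortest Δλ = ((128.3 − -119.1 + 180) mod 360) − 180 = -112.6°.
Going west by 112.6° from -119.1° passes through 180° before reaching +128.3°.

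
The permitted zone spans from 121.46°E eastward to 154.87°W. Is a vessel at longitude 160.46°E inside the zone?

Band width going east from +121.46° to -154.87°: ((-154.87 − 121.46) mod 360) = 83.67°.
Offset of +160.46° east of the west edge: ((160.46 − 121.46) mod 360) = 39.00°.
39.00° ≤ 83.67° ⇒ inside.

Yes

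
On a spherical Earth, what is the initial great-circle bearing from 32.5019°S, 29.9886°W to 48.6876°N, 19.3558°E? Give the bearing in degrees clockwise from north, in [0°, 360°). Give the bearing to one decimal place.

Δλ = 19.3558 − -29.9886 = 49.3444°.
θ = atan2( sin Δλ · cos φ₂ , cos φ₁ · sin φ₂ − sin φ₁ · cos φ₂ · cos Δλ )
  = atan2(0.50083, 0.86458) = 30.082° → normalised to [0°, 360°): 30.082°.

30.1°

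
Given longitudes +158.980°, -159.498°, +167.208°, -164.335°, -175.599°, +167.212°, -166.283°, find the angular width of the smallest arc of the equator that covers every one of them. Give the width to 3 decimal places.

41.522°

Sort the longitudes: -175.599°, -166.283°, -164.335°, -159.498°, +158.980°, +167.208°, +167.212°.
Eastward gaps between consecutive values (wrapping around): 9.316°, 1.948°, 4.837°, 318.478°, 8.228°, 0.004°, 17.189°.
Largest gap = 318.478° ⇒ minimal covering band is its complement: 360° − 318.478° = 41.522°.
Band runs from +158.980° eastward to -159.498°, crossing the antimeridian.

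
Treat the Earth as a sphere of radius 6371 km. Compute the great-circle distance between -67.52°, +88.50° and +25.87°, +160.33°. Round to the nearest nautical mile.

6437 nmi

Δλ = 160.33 − 88.50 = 71.83°.
Δφ = 25.87 − -67.52 = 93.39°.
a = sin²(Δφ/2) + cos φ₁ · cos φ₂ · sin²(Δλ/2) = 0.647945.
c = 2·atan2(√a, √(1−a)) = 1.87118 rad → d = 6371·c ≈ 11921.31 km ≈ 6436.99 nmi.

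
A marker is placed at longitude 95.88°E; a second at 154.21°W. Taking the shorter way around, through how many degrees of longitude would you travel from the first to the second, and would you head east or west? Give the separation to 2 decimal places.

109.91° east

Raw difference: -154.21 − 95.88 = -250.09°.
Normalise into (−180°, 180°]: -250.09° + 360° = 109.91°.
Positive ⇒ the second point lies to the east; separation 109.91°.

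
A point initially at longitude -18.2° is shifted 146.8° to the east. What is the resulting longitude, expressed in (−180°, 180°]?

Start at -18.2°; shift +146.8° → +128.6°.
+128.6° already lies in (−180°, 180°].

+128.6°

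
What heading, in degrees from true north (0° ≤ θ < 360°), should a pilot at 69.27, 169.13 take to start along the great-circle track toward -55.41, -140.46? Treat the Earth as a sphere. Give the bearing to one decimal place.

145.2°

Δλ = -140.46 − 169.13 = -309.59°; wrapped into (−180°, 180°]: 50.41°.
θ = atan2( sin Δλ · cos φ₂ , cos φ₁ · sin φ₂ − sin φ₁ · cos φ₂ · cos Δλ )
  = atan2(0.43748, -0.62976) = 145.213° → normalised to [0°, 360°): 145.213°.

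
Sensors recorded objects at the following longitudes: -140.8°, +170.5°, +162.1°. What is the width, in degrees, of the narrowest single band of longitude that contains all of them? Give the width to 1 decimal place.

Sort the longitudes: -140.8°, +162.1°, +170.5°.
Eastward gaps between consecutive values (wrapping around): 302.9°, 8.4°, 48.7°.
Largest gap = 302.9° ⇒ minimal covering band is its complement: 360° − 302.9° = 57.1°.
Band runs from +162.1° eastward to -140.8°, crossing the antimeridian.

57.1°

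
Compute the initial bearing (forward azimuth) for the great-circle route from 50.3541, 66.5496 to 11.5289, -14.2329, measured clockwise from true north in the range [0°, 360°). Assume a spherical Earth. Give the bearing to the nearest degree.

270°

Δλ = -14.2329 − 66.5496 = -80.7825°.
θ = atan2( sin Δλ · cos φ₂ , cos φ₁ · sin φ₂ − sin φ₁ · cos φ₂ · cos Δλ )
  = atan2(-0.96717, 0.00667) = -89.605° → normalised to [0°, 360°): 270.395°.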